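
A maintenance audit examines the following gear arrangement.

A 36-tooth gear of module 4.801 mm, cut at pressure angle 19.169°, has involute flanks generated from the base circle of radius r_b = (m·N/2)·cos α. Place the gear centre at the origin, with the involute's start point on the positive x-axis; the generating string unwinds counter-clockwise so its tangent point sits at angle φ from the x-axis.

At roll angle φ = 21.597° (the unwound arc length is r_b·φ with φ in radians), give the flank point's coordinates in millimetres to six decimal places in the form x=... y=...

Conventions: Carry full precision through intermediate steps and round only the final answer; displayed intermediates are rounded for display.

single-mesh involute tooth geometry (36T wheel at module 4.801)
pitch radius r_p = m·N/2 = 4.801·36/2 = 86.418000
base radius r_b = r_p·cos α = 86.418000·cos 19.169° = 81.626482
roll angle φ = 21.597° = 0.37693876 rad
x = r_b·(cos φ + φ·sin φ) = 87.220983
y = r_b·(sin φ − φ·cos φ) = 1.436611

x=87.220983 y=1.436611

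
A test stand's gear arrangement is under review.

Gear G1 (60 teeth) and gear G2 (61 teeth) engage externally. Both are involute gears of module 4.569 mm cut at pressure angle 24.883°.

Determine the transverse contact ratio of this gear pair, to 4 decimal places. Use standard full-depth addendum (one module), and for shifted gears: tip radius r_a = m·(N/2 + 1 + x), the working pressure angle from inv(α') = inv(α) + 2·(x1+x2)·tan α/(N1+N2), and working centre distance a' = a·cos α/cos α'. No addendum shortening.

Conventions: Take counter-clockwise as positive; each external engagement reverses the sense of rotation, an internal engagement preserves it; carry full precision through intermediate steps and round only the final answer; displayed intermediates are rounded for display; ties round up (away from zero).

class = single-mesh tooth geometry [involute pair 60T × 61T, m = 4.569]
base radii: r_b1 = 124.345641, r_b2 = 126.418068
tip radii: r_a1 = 141.639000, r_a2 = 143.923500
no profile shift: α' = α, a' = a
action lengths: √(r_a1²−r_b1²) = 67.821589, √(r_a2²−r_b2²) = 68.792775
base pitch p_b = π·m·cos α = 13.021445
CR = (67.821589 + 68.792775 − 276.424500·sin 24.88300°)/13.021445 = 1.559285
contact ratio ≈ 1.5593

1.5593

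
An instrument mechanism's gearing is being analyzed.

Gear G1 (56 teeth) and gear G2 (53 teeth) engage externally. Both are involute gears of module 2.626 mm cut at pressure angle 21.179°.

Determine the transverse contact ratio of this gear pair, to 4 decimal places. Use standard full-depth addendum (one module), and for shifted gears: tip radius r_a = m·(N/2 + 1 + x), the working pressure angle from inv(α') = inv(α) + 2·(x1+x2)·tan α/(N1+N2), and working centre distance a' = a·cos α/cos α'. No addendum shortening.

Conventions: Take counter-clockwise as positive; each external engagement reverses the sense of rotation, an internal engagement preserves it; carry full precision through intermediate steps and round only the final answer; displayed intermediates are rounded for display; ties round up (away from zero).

topology: single-mesh involute geometry — m = 2.626, 56T/53T pair
base radii: r_b1 = 68.561645, r_b2 = 64.888700
tip radii: r_a1 = 76.154000, r_a2 = 72.215000
no profile shift: α' = α, a' = a
action lengths: √(r_a1²−r_b1²) = 33.147134, √(r_a2²−r_b2²) = 31.693261
base pitch p_b = π·m·cos α = 7.692599
CR = (33.147134 + 31.693261 − 143.117000·sin 21.17900°)/7.692599 = 1.707444
contact ratio ≈ 1.7074

1.7074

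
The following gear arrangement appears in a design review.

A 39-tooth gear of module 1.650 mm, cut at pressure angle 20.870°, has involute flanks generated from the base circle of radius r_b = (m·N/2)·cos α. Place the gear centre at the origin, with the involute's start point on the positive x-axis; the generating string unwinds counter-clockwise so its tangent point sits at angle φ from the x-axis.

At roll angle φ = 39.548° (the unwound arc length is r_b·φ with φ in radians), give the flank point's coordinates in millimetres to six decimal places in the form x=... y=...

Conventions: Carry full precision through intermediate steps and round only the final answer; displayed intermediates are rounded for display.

recognized (one wheel, involute flank): single-mesh tooth geometry, m = 1.650, N = 39
pitch radius r_p = m·N/2 = 1.650·39/2 = 32.175000
base radius r_b = r_p·cos α = 32.175000·cos 20.870° = 30.064035
roll angle φ = 39.548° = 0.69024281 rad
x = r_b·(cos φ + φ·sin φ) = 36.395096
y = r_b·(sin φ − φ·cos φ) = 3.141214

x=36.395096 y=3.141214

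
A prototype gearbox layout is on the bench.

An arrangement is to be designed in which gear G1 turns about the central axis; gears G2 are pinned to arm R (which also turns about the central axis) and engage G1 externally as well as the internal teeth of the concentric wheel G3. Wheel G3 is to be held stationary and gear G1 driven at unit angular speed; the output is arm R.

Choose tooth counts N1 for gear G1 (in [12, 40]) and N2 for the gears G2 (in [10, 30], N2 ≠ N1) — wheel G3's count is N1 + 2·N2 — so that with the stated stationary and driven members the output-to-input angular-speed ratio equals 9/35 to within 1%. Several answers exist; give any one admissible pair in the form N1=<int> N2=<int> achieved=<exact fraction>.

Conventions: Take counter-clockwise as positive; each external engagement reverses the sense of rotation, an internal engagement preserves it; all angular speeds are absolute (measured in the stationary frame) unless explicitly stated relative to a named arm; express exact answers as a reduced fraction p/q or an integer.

planetary set to be sized for 9/35 (Willis relation)
Willis with ω_ring = 0: ω_arm/ω_sun = N1/(N1+N3); set equal to 9/35  ⇒  N3/N1 = 1/(9/35) − 1 = 26/9
N3 = N1 + 2·N2  ⇒  N2/N1 = (N3/N1 − 1)/2 = (26/9 − 1)/2 = 17/18
smallest multiple with N1 ≥ 12 and N2 ≥ 10: k = 1  ⇒  N1 = 1·18 = 18, N2 = 1·17 = 17 (N1 ≤ 40, N2 ≤ 30, N2 ≠ N1 ✓), N3 = 18 + 2·17 = 52
check: N1/(N1+N3) with N1 = 18, N3 = 52 gives 9/35; |achieved − target| = 0 ≤ 9/3500 ✓

N1=18 N2=17 achieved=9/35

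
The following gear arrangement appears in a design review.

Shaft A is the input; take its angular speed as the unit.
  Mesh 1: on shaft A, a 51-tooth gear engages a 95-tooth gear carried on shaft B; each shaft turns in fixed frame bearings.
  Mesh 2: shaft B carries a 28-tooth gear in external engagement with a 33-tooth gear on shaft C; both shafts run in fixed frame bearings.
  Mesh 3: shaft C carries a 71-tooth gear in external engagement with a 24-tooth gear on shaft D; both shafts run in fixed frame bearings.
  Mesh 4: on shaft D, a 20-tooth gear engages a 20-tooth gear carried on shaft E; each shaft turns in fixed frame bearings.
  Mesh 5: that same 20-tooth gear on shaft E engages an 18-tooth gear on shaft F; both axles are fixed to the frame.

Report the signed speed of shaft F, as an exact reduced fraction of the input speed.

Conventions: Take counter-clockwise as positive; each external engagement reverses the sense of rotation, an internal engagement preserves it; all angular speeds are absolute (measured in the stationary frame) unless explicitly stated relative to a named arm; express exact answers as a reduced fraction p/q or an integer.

-8449/5643

5-mesh fixed-axis compound train (all bearings frame-fixed)
mesh 1 [51T→95T]: |ω|/ω_in = 1×51/95 = 51/95, sense flips to −
mesh 2 [28T→33T]: |ω|/ω_in = (51/95)×28/33 = 476/1045, sense flips to +
mesh 3 [71T→24T]: |ω|/ω_in = (476/1045)×71/24 = 8449/6270, sense flips to −
mesh 4 [20T→20T]: |ω|/ω_in = (8449/6270)×20/20 = 8449/6270, sense flips to +
mesh 5 [20T→18T]: |ω|/ω_in = (8449/6270)×20/18 = 8449/5643, sense flips to −
signed output speed (× input speed) = -8449/5643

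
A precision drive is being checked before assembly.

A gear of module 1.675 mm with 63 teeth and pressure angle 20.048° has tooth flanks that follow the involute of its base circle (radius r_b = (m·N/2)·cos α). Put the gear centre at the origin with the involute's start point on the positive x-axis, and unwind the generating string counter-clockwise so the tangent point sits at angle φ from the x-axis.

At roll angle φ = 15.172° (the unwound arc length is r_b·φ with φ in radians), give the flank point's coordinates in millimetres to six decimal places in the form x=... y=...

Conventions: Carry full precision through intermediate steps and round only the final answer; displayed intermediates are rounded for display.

x=51.272809 y=0.304628

recognized (one wheel, involute flank): single-mesh tooth geometry, m = 1.675, N = 63
pitch radius r_p = m·N/2 = 1.675·63/2 = 52.762500
base radius r_b = r_p·cos α = 52.762500·cos 20.048° = 49.565396
roll angle φ = 15.172° = 0.26480135 rad
x = r_b·(cos φ + φ·sin φ) = 51.272809
y = r_b·(sin φ − φ·cos φ) = 0.304628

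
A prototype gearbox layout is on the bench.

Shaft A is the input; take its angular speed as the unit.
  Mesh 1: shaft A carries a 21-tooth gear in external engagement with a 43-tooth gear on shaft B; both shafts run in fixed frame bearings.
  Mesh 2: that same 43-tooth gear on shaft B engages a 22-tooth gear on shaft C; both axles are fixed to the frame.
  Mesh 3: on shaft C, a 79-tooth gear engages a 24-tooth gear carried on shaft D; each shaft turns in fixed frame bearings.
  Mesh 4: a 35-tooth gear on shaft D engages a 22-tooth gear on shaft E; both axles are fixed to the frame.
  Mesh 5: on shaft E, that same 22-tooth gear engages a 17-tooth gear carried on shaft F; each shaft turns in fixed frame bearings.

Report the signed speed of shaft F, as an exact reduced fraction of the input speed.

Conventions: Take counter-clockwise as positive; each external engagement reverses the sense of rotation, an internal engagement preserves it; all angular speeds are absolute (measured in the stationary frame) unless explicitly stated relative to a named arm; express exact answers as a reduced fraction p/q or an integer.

-19355/2992

5-mesh fixed-axis compound train (all bearings frame-fixed)
mesh 1 [21T→43T]: |ω|/ω_in = 1×21/43 = 21/43, sense flips to −
mesh 2 [43T→22T]: |ω|/ω_in = (21/43)×43/22 = 21/22, sense flips to +
mesh 3 [79T→24T]: |ω|/ω_in = (21/22)×79/24 = 553/176, sense flips to −
mesh 4 [35T→22T]: |ω|/ω_in = (553/176)×35/22 = 19355/3872, sense flips to +
mesh 5 [22T→17T]: |ω|/ω_in = (19355/3872)×22/17 = 19355/2992, sense flips to −
signed output speed (× input speed) = -19355/2992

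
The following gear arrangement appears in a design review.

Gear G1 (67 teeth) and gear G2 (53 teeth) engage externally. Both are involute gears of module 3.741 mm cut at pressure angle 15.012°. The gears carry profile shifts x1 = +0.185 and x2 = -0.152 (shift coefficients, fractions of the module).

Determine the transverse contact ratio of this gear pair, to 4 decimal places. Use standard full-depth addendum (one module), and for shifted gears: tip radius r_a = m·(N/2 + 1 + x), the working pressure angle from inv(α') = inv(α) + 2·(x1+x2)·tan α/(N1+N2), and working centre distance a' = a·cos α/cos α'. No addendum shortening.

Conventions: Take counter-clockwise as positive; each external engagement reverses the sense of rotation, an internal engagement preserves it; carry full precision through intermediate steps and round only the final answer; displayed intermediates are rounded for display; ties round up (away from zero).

topology: single-mesh involute geometry — m = 3.741, 67T/53T pair
base radii: r_b1 = 121.046409, r_b2 = 95.753130
tip radii: r_a1 = 129.756585, r_a2 = 102.308868
inv(α') = inv(15.012°) + 2·(+0.185-0.152)·tan α/(67+53) = 0.00631235  ⇒  α' = 15.12856°
a' = a·cos α / cos α' = 224.4600·cos 15.012°/cos 15.12856° = 224.582986
action lengths: √(r_a1²−r_b1²) = 46.739043, √(r_a2²−r_b2²) = 36.033909
base pitch p_b = π·m·cos α = 11.351597
CR = (46.739043 + 36.033909 − 224.582986·sin 15.12856°)/11.351597 = 2.128335
contact ratio ≈ 2.1283

2.1283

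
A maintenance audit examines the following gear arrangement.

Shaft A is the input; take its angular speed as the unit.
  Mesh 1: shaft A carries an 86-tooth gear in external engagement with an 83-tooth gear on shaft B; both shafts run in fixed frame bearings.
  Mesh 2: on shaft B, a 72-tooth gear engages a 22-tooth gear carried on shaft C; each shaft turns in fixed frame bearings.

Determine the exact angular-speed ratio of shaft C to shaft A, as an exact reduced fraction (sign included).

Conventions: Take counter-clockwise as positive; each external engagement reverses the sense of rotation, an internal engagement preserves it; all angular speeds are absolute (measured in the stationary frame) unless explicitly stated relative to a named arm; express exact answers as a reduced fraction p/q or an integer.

class = fixed-axis compound train [2 meshes; 2 ratios multiply, 2 sense flips]
mesh 1 [86T→83T]: running ratio 86/83, sense −
mesh 2 [72T→22T]: running ratio 3096/913, sense +
ω_out/ω_in = 3096/913

3096/913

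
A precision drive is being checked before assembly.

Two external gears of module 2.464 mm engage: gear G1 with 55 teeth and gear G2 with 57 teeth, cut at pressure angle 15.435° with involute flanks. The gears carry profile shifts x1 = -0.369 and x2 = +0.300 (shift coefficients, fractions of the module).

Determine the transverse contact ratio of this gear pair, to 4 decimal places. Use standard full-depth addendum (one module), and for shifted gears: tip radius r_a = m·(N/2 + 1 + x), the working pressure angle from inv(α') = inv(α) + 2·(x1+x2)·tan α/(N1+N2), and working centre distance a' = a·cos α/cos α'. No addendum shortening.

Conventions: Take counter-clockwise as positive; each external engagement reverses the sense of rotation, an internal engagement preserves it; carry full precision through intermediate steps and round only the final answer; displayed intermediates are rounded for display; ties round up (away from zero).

topology: single-mesh involute geometry — m = 2.464, 55T/57T pair
base radii: r_b1 = 65.316100, r_b2 = 67.691231
tip radii: r_a1 = 69.314784, r_a2 = 73.427200
inv(α') = inv(15.435°) + 2·(-0.369+0.300)·tan α/(55+57) = 0.00637144  ⇒  α' = 15.17473°
a' = a·cos α / cos α' = 137.9840·cos 15.435°/cos 15.17473° = 137.812578
action lengths: √(r_a1²−r_b1²) = 23.202291, √(r_a2²−r_b2²) = 28.450851
base pitch p_b = π·m·cos α = 7.461694
CR = (23.202291 + 28.450851 − 137.812578·sin 15.17473°)/7.461694 = 2.087840
contact ratio ≈ 2.0878

2.0878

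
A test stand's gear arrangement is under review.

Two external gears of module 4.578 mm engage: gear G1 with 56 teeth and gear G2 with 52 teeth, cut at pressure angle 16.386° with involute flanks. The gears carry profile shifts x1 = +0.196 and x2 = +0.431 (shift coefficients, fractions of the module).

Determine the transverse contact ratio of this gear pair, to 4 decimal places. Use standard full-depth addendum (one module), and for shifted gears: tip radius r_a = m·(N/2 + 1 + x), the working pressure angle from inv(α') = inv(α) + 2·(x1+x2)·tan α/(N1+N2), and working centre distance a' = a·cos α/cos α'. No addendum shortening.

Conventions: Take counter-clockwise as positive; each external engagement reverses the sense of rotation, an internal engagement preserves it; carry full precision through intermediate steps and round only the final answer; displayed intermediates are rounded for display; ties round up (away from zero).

recognized (one external pair, fixed centres): single-mesh tooth geometry, m = 4.578, N1 = 56, N2 = 52
base radii: r_b1 = 122.977542, r_b2 = 114.193432
tip radii: r_a1 = 133.659288, r_a2 = 125.579118
inv(α') = inv(16.386°) + 2·(+0.196+0.431)·tan α/(56+52) = 0.01147511  ⇒  α' = 18.37925°
a' = a·cos α / cos α' = 247.2120·cos 16.386°/cos 18.37925° = 249.919291
action lengths: √(r_a1²−r_b1²) = 52.357706, √(r_a2²−r_b2²) = 52.249162
base pitch p_b = π·m·cos α = 13.798048
CR = (52.357706 + 52.249162 − 249.919291·sin 18.37925°)/13.798048 = 1.870263
contact ratio ≈ 1.8703

1.8703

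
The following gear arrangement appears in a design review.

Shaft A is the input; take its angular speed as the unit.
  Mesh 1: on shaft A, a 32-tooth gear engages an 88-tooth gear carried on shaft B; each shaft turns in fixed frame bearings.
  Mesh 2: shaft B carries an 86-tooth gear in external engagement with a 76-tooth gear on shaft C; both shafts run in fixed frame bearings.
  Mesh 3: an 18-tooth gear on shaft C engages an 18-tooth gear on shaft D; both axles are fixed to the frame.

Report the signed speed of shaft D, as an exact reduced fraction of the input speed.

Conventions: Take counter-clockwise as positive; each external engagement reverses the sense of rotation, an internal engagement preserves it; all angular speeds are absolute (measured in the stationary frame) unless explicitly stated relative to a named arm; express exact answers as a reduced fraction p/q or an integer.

3-mesh fixed-axis compound train (all bearings frame-fixed)
mesh 1 [32T→88T]: |ω|/ω_in = 1×32/88 = 4/11, sense flips to −
mesh 2 [86T→76T]: |ω|/ω_in = (4/11)×86/76 = 86/209, sense flips to +
mesh 3 [18T→18T]: |ω|/ω_in = (86/209)×18/18 = 86/209, sense flips to −
signed output speed (× input speed) = -86/209

-86/209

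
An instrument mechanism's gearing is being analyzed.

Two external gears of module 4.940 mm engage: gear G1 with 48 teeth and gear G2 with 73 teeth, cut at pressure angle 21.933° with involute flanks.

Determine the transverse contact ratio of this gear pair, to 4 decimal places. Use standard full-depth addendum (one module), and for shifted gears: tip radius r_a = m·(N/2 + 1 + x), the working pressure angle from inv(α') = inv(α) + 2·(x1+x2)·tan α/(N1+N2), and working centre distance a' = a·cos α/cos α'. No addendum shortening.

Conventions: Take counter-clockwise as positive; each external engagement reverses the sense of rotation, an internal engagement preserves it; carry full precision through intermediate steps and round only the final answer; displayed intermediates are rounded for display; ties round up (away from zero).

topology: single-mesh involute geometry — m = 4.940, 48T/73T pair
base radii: r_b1 = 109.978778, r_b2 = 167.259392
tip radii: r_a1 = 123.500000, r_a2 = 185.250000
no profile shift: α' = α, a' = a
action lengths: √(r_a1²−r_b1²) = 56.186460, √(r_a2²−r_b2²) = 79.635785
base pitch p_b = π·m·cos α = 14.396188
CR = (56.186460 + 79.635785 − 298.870000·sin 21.93300°)/14.396188 = 1.680145
contact ratio ≈ 1.6801

1.6801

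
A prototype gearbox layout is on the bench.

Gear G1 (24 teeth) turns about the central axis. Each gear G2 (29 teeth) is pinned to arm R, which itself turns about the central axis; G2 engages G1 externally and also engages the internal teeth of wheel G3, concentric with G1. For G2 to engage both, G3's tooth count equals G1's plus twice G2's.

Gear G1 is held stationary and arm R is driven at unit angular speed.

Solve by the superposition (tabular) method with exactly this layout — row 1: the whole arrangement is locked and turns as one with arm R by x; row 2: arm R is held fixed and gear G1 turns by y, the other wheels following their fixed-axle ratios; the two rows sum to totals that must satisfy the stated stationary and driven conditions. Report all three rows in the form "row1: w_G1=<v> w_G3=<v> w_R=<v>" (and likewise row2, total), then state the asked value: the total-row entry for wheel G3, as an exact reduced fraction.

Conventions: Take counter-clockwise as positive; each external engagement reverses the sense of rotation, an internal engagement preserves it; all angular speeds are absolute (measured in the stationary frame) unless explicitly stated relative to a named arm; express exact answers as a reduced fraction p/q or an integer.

row1: w_G1=1 w_G3=1 w_R=1
row2: w_G1=-1 w_G3=12/41 w_R=0
total: w_G1=0 w_G3=53/41 w_R=1
asked value: 53/41

class = planetary set [G3 = 24+2·29 = 82; Willis about the carrier]
row 1 — lock + rotate with arm: ω_sun = ω_ring = ω_arm = x
superposition row 2 [arm held]: sun y, ring −(24/82)·y, arm 0
boundary: total ω_sun = x + y = 0 and total ω_arm = x = 1  ⇒  y = -1, x = 1
row 2 ring = −(24/82)·(-1) = 12/41
totals (row 1 + row 2): sun 1 + (-1) = 0, ring 1 + 12/41 = 53/41, arm 1 + 0 = 1
asked cell (total, ring) = 53/41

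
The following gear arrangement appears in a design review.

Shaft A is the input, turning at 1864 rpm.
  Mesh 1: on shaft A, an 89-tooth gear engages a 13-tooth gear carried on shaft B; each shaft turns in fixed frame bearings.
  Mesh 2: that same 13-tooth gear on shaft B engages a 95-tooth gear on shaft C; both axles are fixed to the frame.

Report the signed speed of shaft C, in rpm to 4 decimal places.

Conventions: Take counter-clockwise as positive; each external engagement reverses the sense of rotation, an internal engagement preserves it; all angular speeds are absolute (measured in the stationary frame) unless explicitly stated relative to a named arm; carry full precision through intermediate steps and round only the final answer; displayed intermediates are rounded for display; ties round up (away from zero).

+1746.2737 rpm

class = fixed-axis compound train [2 meshes; 2 ratios multiply, 2 sense flips]
mesh 1 [89T→13T]: ω = 1864.0000×89/13 = 12761.2308 rpm, sense flips to −
mesh 2 [13T→95T]: ω = 12761.2308×13/95 = 1746.2737 rpm, sense flips to +
signed output speed = +1746.2737 rpm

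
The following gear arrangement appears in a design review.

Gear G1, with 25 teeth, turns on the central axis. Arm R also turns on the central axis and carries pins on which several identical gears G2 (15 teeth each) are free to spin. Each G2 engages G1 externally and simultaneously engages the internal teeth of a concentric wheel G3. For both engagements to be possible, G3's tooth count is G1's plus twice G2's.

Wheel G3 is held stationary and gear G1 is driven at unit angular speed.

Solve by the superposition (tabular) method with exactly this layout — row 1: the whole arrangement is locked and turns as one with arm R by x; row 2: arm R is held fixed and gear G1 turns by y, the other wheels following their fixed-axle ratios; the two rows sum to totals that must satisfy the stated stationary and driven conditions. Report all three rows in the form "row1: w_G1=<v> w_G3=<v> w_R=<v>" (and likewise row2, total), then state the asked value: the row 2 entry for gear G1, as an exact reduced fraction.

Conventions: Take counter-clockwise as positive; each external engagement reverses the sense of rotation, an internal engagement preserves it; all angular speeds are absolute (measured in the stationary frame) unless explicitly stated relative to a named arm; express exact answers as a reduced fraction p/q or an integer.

recognized (axles ride arm R): planetary set, 25/15/55 teeth
row 1: whole set turns with the arm by x
superposition row 2 [arm held]: sun y, ring −(25/55)·y, arm 0
boundary: total ω_ring = x − (25/55)·y = 0 and total ω_sun = x + y = 1  ⇒  y = 11/16, x = 5/16
row 2 ring = −(25/55)·11/16 = -5/16
totals (row 1 + row 2): sun 5/16 + 11/16 = 1, ring 5/16 + (-5/16) = 0, arm 5/16 + 0 = 5/16
asked cell (row2, sun) = 11/16

row1: w_G1=5/16 w_G3=5/16 w_R=5/16
row2: w_G1=11/16 w_G3=-5/16 w_R=0
total: w_G1=1 w_G3=0 w_R=5/16
asked value: 11/16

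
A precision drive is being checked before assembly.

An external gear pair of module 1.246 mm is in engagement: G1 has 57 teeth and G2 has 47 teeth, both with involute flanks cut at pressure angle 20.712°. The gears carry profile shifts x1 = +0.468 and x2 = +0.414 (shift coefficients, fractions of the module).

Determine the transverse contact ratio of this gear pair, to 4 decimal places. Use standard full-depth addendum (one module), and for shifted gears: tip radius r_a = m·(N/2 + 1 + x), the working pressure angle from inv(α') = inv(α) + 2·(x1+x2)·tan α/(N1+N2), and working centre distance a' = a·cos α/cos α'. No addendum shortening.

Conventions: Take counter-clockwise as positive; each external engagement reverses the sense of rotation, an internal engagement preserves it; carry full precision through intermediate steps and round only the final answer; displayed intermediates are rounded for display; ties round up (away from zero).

topology: single-mesh involute geometry — m = 1.246, 57T/47T pair
base radii: r_b1 = 33.215923, r_b2 = 27.388568
tip radii: r_a1 = 37.340128, r_a2 = 31.042844
inv(α') = inv(20.712°) + 2·(+0.468+0.414)·tan α/(57+47) = 0.02302857  ⇒  α' = 22.99347°
a' = a·cos α / cos α' = 64.7920·cos 20.712°/cos 22.99347° = 65.835136
action lengths: √(r_a1²−r_b1²) = 17.058359, √(r_a2²−r_b2²) = 14.612477
base pitch p_b = π·m·cos α = 3.661435
CR = (17.058359 + 14.612477 − 65.835136·sin 22.99347°)/3.661435 = 1.626112
contact ratio ≈ 1.6261

1.6261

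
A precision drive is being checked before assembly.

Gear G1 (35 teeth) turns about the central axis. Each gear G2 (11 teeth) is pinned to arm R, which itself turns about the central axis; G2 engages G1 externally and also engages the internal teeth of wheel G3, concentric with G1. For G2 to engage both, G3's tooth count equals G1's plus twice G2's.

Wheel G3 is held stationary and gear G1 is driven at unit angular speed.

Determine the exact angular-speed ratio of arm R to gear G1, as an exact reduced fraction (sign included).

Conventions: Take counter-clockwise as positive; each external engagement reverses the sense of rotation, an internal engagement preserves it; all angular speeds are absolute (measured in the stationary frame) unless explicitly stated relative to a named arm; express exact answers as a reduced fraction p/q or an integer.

planetary set (35T centre, 11T on arm, 57T internal) — Willis relation
ring teeth: 35 + 2·11 = 57
35(ω_sun−ω_arm) = −57(ω_ring−ω_arm),  ω_ring = 0, ω_sun = 1
35(1−ω_arm) = −57(0−ω_arm)  ⇒  92·ω_arm = 35  ⇒  ω_arm = 35/92
ω_out/ω_in = 35/92

35/92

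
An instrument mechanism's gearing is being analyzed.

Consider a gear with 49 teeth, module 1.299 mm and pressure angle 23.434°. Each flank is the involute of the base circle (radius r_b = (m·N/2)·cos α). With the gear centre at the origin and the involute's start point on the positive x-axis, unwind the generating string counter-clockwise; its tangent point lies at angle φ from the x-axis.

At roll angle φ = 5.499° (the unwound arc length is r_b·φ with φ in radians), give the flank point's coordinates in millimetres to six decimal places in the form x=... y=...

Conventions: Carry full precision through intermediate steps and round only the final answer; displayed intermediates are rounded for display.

recognized (one wheel, involute flank): single-mesh tooth geometry, m = 1.299, N = 49
pitch radius r_p = m·N/2 = 1.299·49/2 = 31.825500
base radius r_b = r_p·cos α = 31.825500·cos 23.434° = 29.200494
roll angle φ = 5.499° = 0.09597566 rad
x = r_b·(cos φ + φ·sin φ) = 29.334672
y = r_b·(sin φ − φ·cos φ) = 0.008597

x=29.334672 y=0.008597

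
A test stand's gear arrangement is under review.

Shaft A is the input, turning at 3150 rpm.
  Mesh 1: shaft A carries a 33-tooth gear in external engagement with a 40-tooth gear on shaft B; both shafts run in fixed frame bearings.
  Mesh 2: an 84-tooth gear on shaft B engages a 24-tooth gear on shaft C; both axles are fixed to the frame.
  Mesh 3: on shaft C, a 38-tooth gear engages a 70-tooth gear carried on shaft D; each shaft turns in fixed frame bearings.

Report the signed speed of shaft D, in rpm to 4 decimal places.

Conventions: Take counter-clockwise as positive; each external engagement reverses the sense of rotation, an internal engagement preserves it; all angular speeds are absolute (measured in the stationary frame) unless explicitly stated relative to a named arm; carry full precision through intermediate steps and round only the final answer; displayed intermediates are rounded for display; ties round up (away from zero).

3-mesh fixed-axis compound train (all bearings frame-fixed)
mesh 1 [33T→40T]: ω = 3150.0000×33/40 = 2598.7500 rpm, sense flips to −
mesh 2 [84T→24T]: ω = 2598.7500×84/24 = 9095.6250 rpm, sense flips to +
mesh 3 [38T→70T]: ω = 9095.6250×38/70 = 4937.6250 rpm, sense flips to −
signed output speed = -4937.6250 rpm

-4937.6250 rpm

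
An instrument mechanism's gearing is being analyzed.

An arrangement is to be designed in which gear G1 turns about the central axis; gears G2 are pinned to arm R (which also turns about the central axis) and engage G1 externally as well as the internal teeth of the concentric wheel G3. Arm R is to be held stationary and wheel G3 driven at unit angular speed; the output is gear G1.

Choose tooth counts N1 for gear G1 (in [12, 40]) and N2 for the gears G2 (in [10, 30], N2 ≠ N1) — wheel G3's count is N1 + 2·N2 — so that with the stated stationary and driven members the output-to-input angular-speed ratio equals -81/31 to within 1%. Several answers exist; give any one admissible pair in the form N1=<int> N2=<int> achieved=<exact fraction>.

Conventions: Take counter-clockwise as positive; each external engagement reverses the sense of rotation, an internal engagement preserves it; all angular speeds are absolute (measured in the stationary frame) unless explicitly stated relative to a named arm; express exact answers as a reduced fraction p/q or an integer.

planetary set to be sized for -81/31 (Willis relation)
Willis with ω_arm = 0: ω_sun/ω_ring = −N3/N1; set equal to -81/31  ⇒  N3/N1 = −(-81/31) = 81/31
N3 = N1 + 2·N2  ⇒  N2/N1 = (N3/N1 − 1)/2 = (81/31 − 1)/2 = 25/31
smallest multiple with N1 ≥ 12 and N2 ≥ 10: k = 1  ⇒  N1 = 1·31 = 31, N2 = 1·25 = 25 (N1 ≤ 40, N2 ≤ 30, N2 ≠ N1 ✓), N3 = 31 + 2·25 = 81
check: −N3/N1 with N1 = 31, N3 = 81 gives -81/31; |achieved − target| = 0 ≤ 81/3100 ✓

N1=31 N2=25 achieved=-81/31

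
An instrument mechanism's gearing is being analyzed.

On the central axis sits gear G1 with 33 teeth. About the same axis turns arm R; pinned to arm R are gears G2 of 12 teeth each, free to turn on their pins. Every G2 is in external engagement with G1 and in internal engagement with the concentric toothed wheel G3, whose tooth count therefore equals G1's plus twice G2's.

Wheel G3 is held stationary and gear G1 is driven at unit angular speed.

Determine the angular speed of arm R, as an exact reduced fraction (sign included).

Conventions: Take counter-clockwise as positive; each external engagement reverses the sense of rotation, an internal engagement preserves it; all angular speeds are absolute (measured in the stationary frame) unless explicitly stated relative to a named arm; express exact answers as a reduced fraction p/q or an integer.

recognized (axles ride arm R): planetary set, 33/12/57 teeth
ring teeth: 33 + 2·12 = 57
33(ω_sun−ω_arm) = −57(ω_ring−ω_arm),  ω_ring = 0, ω_sun = 1
33(1−ω_arm) = −57(0−ω_arm)  ⇒  90·ω_arm = 33  ⇒  ω_arm = 11/30
exact speed ratio = 11/30

11/30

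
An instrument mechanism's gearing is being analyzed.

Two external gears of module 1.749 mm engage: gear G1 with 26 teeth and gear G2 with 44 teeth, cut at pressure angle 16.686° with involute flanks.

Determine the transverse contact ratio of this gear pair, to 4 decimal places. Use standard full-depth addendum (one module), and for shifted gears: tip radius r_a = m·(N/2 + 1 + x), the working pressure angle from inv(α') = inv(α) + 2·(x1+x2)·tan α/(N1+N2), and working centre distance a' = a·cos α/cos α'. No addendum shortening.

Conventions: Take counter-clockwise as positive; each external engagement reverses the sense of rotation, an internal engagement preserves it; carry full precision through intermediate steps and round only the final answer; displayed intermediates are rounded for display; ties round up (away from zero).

1.8485

single-mesh involute tooth geometry (26T engaging 44T at module 1.749)
base radii: r_b1 = 21.779606, r_b2 = 36.857795
tip radii: r_a1 = 24.486000, r_a2 = 40.227000
no profile shift: α' = α, a' = a
action lengths: √(r_a1²−r_b1²) = 11.189860, √(r_a2²−r_b2²) = 16.115660
base pitch p_b = π·m·cos α = 5.263281
CR = (11.189860 + 16.115660 − 61.215000·sin 16.68600°)/5.263281 = 1.848481
contact ratio ≈ 1.8485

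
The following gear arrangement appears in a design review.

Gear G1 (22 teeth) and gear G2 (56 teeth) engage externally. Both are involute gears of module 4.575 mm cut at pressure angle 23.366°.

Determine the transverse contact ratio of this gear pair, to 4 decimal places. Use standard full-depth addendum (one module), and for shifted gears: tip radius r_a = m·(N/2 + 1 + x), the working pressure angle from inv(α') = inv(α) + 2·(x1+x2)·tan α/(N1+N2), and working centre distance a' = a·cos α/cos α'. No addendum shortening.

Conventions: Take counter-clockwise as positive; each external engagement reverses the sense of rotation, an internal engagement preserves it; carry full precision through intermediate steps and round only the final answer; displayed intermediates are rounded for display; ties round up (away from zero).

1.5409

single-mesh involute tooth geometry (22T engaging 56T at module 4.575)
base radii: r_b1 = 46.197854, r_b2 = 117.594536
tip radii: r_a1 = 54.900000, r_a2 = 132.675000
no profile shift: α' = α, a' = a
action lengths: √(r_a1²−r_b1²) = 29.660889, √(r_a2²−r_b2²) = 61.434360
base pitch p_b = π·m·cos α = 13.194076
CR = (29.660889 + 61.434360 − 178.425000·sin 23.36600°)/13.194076 = 1.540943
contact ratio ≈ 1.5409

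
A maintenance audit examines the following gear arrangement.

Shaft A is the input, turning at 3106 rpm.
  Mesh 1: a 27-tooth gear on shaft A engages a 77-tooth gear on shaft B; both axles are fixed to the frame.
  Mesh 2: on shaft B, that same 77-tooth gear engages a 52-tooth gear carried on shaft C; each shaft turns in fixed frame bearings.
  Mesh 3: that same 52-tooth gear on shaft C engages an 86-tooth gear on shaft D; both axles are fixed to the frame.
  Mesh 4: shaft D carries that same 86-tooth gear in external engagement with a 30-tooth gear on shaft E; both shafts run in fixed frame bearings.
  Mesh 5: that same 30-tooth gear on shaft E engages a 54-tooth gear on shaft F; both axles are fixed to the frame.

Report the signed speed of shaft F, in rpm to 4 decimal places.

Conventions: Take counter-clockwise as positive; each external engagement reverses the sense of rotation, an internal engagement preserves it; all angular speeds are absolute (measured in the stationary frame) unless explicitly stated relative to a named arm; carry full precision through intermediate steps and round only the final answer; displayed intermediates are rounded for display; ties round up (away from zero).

recognized (6 fixed axles, 5 meshes): fixed-axis compound train
mesh 1 [27T→77T]: ω = 3106.0000×27/77 = 1089.1169 rpm, sense flips to −
mesh 2 [77T→52T]: ω = 1089.1169×77/52 = 1612.7308 rpm, sense flips to +
mesh 3 [52T→86T]: ω = 1612.7308×52/86 = 975.1395 rpm, sense flips to −
mesh 4 [86T→30T]: ω = 975.1395×86/30 = 2795.4000 rpm, sense flips to +
mesh 5 [30T→54T]: ω = 2795.4000×30/54 = 1553.0000 rpm, sense flips to −
signed output speed = -1553.0000 rpm

-1553.0000 rpm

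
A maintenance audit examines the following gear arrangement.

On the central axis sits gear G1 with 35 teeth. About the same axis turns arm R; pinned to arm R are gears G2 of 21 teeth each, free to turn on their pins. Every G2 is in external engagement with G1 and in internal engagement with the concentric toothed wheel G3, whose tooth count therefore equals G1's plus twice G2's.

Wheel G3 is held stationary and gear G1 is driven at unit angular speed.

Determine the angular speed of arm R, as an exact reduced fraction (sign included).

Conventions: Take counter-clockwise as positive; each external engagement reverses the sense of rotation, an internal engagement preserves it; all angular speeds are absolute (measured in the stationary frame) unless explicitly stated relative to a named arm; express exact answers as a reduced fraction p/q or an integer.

5/16

planetary set (35T centre, 21T on arm, 77T internal) — Willis relation
ring teeth: 35 + 2·21 = 77
35(ω_sun−ω_arm) = −77(ω_ring−ω_arm),  ω_ring = 0, ω_sun = 1
35(1−ω_arm) = −77(0−ω_arm)  ⇒  112·ω_arm = 35  ⇒  ω_arm = 5/16
exact speed ratio = 5/16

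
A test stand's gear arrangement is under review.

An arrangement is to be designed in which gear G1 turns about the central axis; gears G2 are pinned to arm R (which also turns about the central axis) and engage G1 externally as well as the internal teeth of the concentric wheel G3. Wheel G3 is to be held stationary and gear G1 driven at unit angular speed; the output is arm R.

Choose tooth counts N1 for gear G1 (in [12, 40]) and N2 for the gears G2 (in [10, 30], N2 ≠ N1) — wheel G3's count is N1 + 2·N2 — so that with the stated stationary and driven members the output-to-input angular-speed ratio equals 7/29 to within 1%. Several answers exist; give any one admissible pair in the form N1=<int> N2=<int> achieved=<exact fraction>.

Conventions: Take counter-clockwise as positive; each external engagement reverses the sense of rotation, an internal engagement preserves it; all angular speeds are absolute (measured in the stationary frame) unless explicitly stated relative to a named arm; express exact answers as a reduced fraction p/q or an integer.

N1=14 N2=15 achieved=7/29

planetary set to be sized for 7/29 (Willis relation)
Willis with ω_ring = 0: ω_arm/ω_sun = N1/(N1+N3); set equal to 7/29  ⇒  N3/N1 = 1/(7/29) − 1 = 22/7
N3 = N1 + 2·N2  ⇒  N2/N1 = (N3/N1 − 1)/2 = (22/7 − 1)/2 = 15/14
smallest multiple with N1 ≥ 12 and N2 ≥ 10: k = 1  ⇒  N1 = 1·14 = 14, N2 = 1·15 = 15 (N1 ≤ 40, N2 ≤ 30, N2 ≠ N1 ✓), N3 = 14 + 2·15 = 44
check: N1/(N1+N3) with N1 = 14, N3 = 44 gives 7/29; |achieved − target| = 0 ≤ 7/2900 ✓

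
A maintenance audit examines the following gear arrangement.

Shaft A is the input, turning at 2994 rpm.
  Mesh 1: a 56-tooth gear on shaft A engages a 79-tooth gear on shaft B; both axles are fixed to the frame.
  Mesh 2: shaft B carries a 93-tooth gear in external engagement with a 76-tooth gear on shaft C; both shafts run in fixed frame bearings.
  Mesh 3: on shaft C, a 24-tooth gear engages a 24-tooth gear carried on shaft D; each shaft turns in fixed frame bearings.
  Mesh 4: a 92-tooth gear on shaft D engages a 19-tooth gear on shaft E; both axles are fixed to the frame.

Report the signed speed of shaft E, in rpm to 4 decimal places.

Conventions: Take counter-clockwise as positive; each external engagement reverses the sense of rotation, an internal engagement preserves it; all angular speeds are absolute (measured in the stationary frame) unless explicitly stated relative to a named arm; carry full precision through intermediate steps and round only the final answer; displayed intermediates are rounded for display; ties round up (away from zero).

4-mesh fixed-axis compound train (all bearings frame-fixed)
mesh 1 [56T→79T]: ω = 2994.0000×56/79 = 2122.3291 rpm, sense flips to −
mesh 2 [93T→76T]: ω = 2122.3291×93/76 = 2597.0606 rpm, sense flips to +
mesh 3 [24T→24T]: ω = 2597.0606×24/24 = 2597.0606 rpm, sense flips to −
mesh 4 [92T→19T]: ω = 2597.0606×92/19 = 12575.2409 rpm, sense flips to +
signed output speed = +12575.2409 rpm

+12575.2409 rpm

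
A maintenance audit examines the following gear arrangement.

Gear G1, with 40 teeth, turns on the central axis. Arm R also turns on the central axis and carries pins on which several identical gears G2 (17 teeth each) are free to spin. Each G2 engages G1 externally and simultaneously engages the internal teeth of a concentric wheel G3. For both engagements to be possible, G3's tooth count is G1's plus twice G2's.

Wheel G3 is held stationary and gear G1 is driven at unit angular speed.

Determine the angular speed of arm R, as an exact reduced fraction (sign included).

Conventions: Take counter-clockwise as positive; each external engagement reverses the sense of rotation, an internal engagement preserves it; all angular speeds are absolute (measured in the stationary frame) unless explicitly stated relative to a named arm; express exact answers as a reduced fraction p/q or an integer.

class = planetary set [G3 = 40+2·17 = 74; Willis about the carrier]
ring teeth: 40 + 2·17 = 74
40(ω_sun−ω_arm) = −74(ω_ring−ω_arm),  ω_ring = 0, ω_sun = 1
40(1−ω_arm) = −74(0−ω_arm)  ⇒  114·ω_arm = 40  ⇒  ω_arm = 20/57
exact speed ratio = 20/57

20/57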